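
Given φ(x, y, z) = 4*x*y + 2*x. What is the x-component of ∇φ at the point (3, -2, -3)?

-6

(∇φ)_1 = ∂φ/∂x = 4*y + 2
At (3, -2, -3): -6.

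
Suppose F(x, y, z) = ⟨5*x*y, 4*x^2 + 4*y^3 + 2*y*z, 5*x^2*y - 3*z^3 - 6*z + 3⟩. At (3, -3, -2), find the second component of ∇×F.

(∇×F)_2 = ∂F₁/∂z − ∂F₃/∂x
= 0 − (10*x*y)
= -10*x*y
At (3, -3, -2): 90.

90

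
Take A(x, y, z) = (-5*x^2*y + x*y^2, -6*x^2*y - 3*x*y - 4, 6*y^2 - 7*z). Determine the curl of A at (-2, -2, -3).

(∇×A)₁ = ∂A₃/∂y − ∂A₂/∂z = 12*y
(∇×A)₂ = ∂A₁/∂z − ∂A₃/∂x = 0
(∇×A)₃ = ∂A₂/∂x − ∂A₁/∂y = 5*x^2 - 14*x*y - 3*y
∇×A = (12*y, 0, 5*x^2 - 14*x*y - 3*y)
At (-2, -2, -3): (-24, 0, -30).

(-24, 0, -30)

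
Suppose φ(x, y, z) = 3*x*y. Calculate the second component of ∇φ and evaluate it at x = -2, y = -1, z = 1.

-6

(∇φ)_2 = ∂φ/∂y = 3*x
At (-2, -1, 1): -6.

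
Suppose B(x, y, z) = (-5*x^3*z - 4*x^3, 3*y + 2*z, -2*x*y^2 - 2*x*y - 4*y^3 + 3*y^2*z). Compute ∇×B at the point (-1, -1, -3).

(∇×B)₁ = ∂B₃/∂y − ∂B₂/∂z = -4*x*y - 2*x - 12*y^2 + 6*y*z - 2
(∇×B)₂ = ∂B₁/∂z − ∂B₃/∂x = -5*x^3 + 2*y^2 + 2*y
(∇×B)₃ = ∂B₂/∂x − ∂B₁/∂y = 0
∇×B = (-4*x*y - 2*x - 12*y^2 + 6*y*z - 2, -5*x^3 + 2*y^2 + 2*y, 0)
At (-1, -1, -3): (2, 5, 0).

(2, 5, 0)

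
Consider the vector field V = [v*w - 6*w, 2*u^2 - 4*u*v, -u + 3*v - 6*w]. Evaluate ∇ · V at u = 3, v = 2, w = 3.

-18

∂V₁/∂u = 0
∂V₂/∂v = -4*u
∂V₃/∂w = -6
∇·V = -4*u - 6
At (3, 2, 3): -18.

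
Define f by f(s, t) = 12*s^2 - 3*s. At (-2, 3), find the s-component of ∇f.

(∇f)_1 = ∂f/∂s = 24*s - 3
At (-2, 3): -51.

-51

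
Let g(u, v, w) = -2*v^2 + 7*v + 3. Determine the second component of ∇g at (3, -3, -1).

(∇g)_2 = ∂g/∂v = -4*v + 7
At (3, -3, -1): 19.

19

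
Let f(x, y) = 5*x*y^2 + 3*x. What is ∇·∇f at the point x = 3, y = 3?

∂²f/∂x² = 0
∂²f/∂y² = 10*x
∇²f = 10*x
At (3, 3): 30.

30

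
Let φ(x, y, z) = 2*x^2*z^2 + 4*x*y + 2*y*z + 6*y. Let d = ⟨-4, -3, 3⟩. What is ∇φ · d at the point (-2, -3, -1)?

∂φ/∂x = 4*x*z^2 + 4*y
∂φ/∂y = 4*x + 2*z + 6
∂φ/∂z = 4*x^2*z + 2*y
∇φ at (-2, -3, -1) = (-20, -4, -22)
∇φ · d = (-20)(-4) + (-4)(-3) + (-22)(3) = 26

26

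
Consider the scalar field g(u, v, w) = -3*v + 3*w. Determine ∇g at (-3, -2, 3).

(0, -3, 3)

∂g/∂u = 0
∂g/∂v = -3
∂g/∂w = 3
∇g = (0, -3, 3)
At (-3, -2, 3): (0, -3, 3).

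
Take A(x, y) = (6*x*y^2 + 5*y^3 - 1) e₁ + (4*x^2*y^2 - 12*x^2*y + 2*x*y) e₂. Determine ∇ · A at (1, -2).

-2

∂A₁/∂x = 6*y^2
∂A₂/∂y = 8*x^2*y - 12*x^2 + 2*x
∇·A = 8*x^2*y - 12*x^2 + 2*x + 6*y^2
At (1, -2): -2.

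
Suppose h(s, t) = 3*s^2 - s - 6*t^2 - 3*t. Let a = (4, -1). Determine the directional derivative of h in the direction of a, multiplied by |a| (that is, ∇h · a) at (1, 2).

47

∂h/∂s = 6*s - 1
∂h/∂t = -12*t - 3
∇h at (1, 2) = (5, -27)
∇h · a = (5)(4) + (-27)(-1) = 47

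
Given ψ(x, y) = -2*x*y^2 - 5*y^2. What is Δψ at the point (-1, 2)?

∂²ψ/∂x² = 0
∂²ψ/∂y² = -2*(2*x + 5)
∇²ψ = -4*x - 10
At (-1, 2): -6.

-6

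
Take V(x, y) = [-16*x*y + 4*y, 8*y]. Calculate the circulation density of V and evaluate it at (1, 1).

∂V₂/∂x = 0
∂V₁/∂y = -16*x + 4
Scalar curl = 16*x - 4
At (1, 1): 12.

12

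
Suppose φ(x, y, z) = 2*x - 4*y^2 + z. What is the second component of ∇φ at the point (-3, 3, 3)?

-24

(∇φ)_2 = ∂φ/∂y = -8*y
At (-3, 3, 3): -24.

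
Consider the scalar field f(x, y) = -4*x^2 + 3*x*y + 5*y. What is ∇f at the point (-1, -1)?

(5, 2)

∂f/∂x = -8*x + 3*y
∂f/∂y = 3*x + 5
∇f = (-8*x + 3*y, 3*x + 5)
At (-1, -1): (5, 2).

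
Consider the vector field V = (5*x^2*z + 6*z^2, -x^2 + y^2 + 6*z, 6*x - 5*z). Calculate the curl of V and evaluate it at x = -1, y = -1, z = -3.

(-6, -37, 2)

(∇×V)₁ = ∂V₃/∂y − ∂V₂/∂z = -6
(∇×V)₂ = ∂V₁/∂z − ∂V₃/∂x = 5*x^2 + 12*z - 6
(∇×V)₃ = ∂V₂/∂x − ∂V₁/∂y = -2*x
∇×V = (-6, 5*x^2 + 12*z - 6, -2*x)
At (-1, -1, -3): (-6, -37, 2).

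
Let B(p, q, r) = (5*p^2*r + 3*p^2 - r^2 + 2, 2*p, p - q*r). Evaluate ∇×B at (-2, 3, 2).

(-2, 15, 2)

(∇×B)₁ = ∂B₃/∂q − ∂B₂/∂r = -r
(∇×B)₂ = ∂B₁/∂r − ∂B₃/∂p = 5*p^2 - 2*r - 1
(∇×B)₃ = ∂B₂/∂p − ∂B₁/∂q = 2
∇×B = (-r, 5*p^2 - 2*r - 1, 2)
At (-2, 3, 2): (-2, 15, 2).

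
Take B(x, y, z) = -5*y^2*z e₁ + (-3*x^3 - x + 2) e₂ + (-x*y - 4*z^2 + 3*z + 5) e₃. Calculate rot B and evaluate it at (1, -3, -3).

(-1, -48, 80)

(∇×B)₁ = ∂B₃/∂y − ∂B₂/∂z = -x
(∇×B)₂ = ∂B₁/∂z − ∂B₃/∂x = -5*y^2 + y
(∇×B)₃ = ∂B₂/∂x − ∂B₁/∂y = -9*x^2 + 10*y*z - 1
∇×B = (-x, -5*y^2 + y, -9*x^2 + 10*y*z - 1)
At (1, -3, -3): (-1, -48, 80).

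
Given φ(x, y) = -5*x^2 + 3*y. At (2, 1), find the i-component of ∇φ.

-20

(∇φ)_1 = ∂φ/∂x = -10*x
At (2, 1): -20.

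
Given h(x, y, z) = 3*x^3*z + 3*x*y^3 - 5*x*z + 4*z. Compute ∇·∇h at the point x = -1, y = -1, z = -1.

36

∂²h/∂x² = 18*x*z
∂²h/∂y² = 18*x*y
∂²h/∂z² = 0
∇²h = 18*x*y + 18*x*z
At (-1, -1, -1): 36.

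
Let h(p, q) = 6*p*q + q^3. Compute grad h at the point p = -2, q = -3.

(-18, 15)

∂h/∂p = 6*q
∂h/∂q = 6*p + 3*q^2
∇h = (6*q, 6*p + 3*q^2)
At (-2, -3): (-18, 15).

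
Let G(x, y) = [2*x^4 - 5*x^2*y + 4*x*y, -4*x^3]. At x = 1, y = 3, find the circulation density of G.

-11

∂G₂/∂x = -12*x^2
∂G₁/∂y = -5*x^2 + 4*x
Scalar curl = -7*x^2 - 4*x
At (1, 3): -11.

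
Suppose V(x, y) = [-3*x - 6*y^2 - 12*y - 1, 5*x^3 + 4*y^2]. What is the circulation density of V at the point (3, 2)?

∂V₂/∂x = 15*x^2
∂V₁/∂y = -12*y - 12
Scalar curl = 15*x^2 + 12*y + 12
At (3, 2): 171.

171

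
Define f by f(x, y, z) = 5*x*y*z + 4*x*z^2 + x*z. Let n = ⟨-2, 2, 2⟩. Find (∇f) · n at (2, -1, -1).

-84

∂f/∂x = 5*y*z + 4*z^2 + z
∂f/∂y = 5*x*z
∂f/∂z = 5*x*y + 8*x*z + x
∇f at (2, -1, -1) = (8, -10, -24)
∇f · n = (8)(-2) + (-10)(2) + (-24)(2) = -84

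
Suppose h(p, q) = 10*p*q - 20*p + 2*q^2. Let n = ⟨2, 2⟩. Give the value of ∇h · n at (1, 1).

8

∂h/∂p = 10*q - 20
∂h/∂q = 10*p + 4*q
∇h at (1, 1) = (-10, 14)
∇h · n = (-10)(2) + (14)(2) = 8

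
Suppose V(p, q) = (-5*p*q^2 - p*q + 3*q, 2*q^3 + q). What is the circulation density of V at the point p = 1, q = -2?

-22

∂V₂/∂p = 0
∂V₁/∂q = -10*p*q - p + 3
Scalar curl = 10*p*q + p - 3
At (1, -2): -22.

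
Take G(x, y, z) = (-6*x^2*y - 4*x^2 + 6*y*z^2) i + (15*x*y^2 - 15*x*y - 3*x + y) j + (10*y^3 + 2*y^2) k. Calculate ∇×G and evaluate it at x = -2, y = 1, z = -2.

(∇×G)₁ = ∂G₃/∂y − ∂G₂/∂z = 30*y^2 + 4*y
(∇×G)₂ = ∂G₁/∂z − ∂G₃/∂x = 12*y*z
(∇×G)₃ = ∂G₂/∂x − ∂G₁/∂y = 6*x^2 + 15*y^2 - 15*y - 6*z^2 - 3
∇×G = (30*y^2 + 4*y, 12*y*z, 6*x^2 + 15*y^2 - 15*y - 6*z^2 - 3)
At (-2, 1, -2): (34, -24, -3).

(34, -24, -3)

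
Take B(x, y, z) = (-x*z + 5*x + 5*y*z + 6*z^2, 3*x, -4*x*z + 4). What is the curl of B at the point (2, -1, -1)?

(0, -23, 8)

(∇×B)₁ = ∂B₃/∂y − ∂B₂/∂z = 0
(∇×B)₂ = ∂B₁/∂z − ∂B₃/∂x = -x + 5*y + 16*z
(∇×B)₃ = ∂B₂/∂x − ∂B₁/∂y = -5*z + 3
∇×B = (0, -x + 5*y + 16*z, -5*z + 3)
At (2, -1, -1): (0, -23, 8).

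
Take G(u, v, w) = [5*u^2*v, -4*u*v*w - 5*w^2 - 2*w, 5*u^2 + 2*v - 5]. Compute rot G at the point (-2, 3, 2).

(∇×G)₁ = ∂G₃/∂v − ∂G₂/∂w = 4*u*v + 10*w + 4
(∇×G)₂ = ∂G₁/∂w − ∂G₃/∂u = -10*u
(∇×G)₃ = ∂G₂/∂u − ∂G₁/∂v = -5*u^2 - 4*v*w
∇×G = (4*u*v + 10*w + 4, -10*u, -5*u^2 - 4*v*w)
At (-2, 3, 2): (0, 20, -44).

(0, 20, -44)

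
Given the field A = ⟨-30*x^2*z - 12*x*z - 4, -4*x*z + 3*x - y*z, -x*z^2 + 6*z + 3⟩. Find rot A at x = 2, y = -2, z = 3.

(∇×A)₁ = ∂A₃/∂y − ∂A₂/∂z = 4*x + y
(∇×A)₂ = ∂A₁/∂z − ∂A₃/∂x = -30*x^2 - 12*x + z^2
(∇×A)₃ = ∂A₂/∂x − ∂A₁/∂y = -4*z + 3
∇×A = (4*x + y, -30*x^2 - 12*x + z^2, -4*z + 3)
At (2, -2, 3): (6, -135, -9).

(6, -135, -9)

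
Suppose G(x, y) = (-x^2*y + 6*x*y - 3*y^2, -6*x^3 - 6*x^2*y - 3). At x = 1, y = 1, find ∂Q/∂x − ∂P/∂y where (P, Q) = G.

-29

∂G₂/∂x = -18*x^2 - 12*x*y
∂G₁/∂y = -x^2 + 6*x - 6*y
Scalar curl = -17*x^2 - 12*x*y - 6*x + 6*y
At (1, 1): -29.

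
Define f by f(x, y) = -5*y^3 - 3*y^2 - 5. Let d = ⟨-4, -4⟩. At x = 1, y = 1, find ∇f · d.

84

∂f/∂x = 0
∂f/∂y = -15*y^2 - 6*y
∇f at (1, 1) = (0, -21)
∇f · d = (0)(-4) + (-21)(-4) = 84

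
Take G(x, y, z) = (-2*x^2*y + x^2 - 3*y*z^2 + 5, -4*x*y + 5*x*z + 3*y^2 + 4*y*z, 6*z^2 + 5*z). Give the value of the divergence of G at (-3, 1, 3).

77

∂G₁/∂x = -4*x*y + 2*x
∂G₂/∂y = -4*x + 6*y + 4*z
∂G₃/∂z = 12*z + 5
∇·G = -4*x*y - 2*x + 6*y + 16*z + 5
At (-3, 1, 3): 77.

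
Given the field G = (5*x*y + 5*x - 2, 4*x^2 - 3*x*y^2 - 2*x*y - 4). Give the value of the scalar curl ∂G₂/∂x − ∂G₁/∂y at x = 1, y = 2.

-13

∂G₂/∂x = 8*x - 3*y^2 - 2*y
∂G₁/∂y = 5*x
Scalar curl = 3*x - 3*y^2 - 2*y
At (1, 2): -13.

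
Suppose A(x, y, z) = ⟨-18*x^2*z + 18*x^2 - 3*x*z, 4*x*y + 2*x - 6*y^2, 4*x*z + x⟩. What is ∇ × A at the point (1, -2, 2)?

(∇×A)₁ = ∂A₃/∂y − ∂A₂/∂z = 0
(∇×A)₂ = ∂A₁/∂z − ∂A₃/∂x = -18*x^2 - 3*x - 4*z - 1
(∇×A)₃ = ∂A₂/∂x − ∂A₁/∂y = 4*y + 2
∇×A = (0, -18*x^2 - 3*x - 4*z - 1, 4*y + 2)
At (1, -2, 2): (0, -30, -6).

(0, -30, -6)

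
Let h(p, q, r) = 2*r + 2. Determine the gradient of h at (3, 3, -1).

∂h/∂p = 0
∂h/∂q = 0
∂h/∂r = 2
∇h = (0, 0, 2)
At (3, 3, -1): (0, 0, 2).

(0, 0, 2)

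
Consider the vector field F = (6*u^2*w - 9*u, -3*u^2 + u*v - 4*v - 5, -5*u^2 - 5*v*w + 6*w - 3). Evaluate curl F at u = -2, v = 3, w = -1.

(∇×F)₁ = ∂F₃/∂v − ∂F₂/∂w = -5*w
(∇×F)₂ = ∂F₁/∂w − ∂F₃/∂u = 6*u^2 + 10*u
(∇×F)₃ = ∂F₂/∂u − ∂F₁/∂v = -6*u + v
∇×F = (-5*w, 6*u^2 + 10*u, -6*u + v)
At (-2, 3, -1): (5, 4, 15).

(5, 4, 15)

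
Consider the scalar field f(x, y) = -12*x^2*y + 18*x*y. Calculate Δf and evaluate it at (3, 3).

-72

∂²f/∂x² = -24*y
∂²f/∂y² = 0
∇²f = -24*y
At (3, 3): -72.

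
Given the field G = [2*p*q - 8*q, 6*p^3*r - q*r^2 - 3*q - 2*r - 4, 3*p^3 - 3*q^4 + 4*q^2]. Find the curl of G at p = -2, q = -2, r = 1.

(∇×G)₁ = ∂G₃/∂q − ∂G₂/∂r = -6*p^3 - 12*q^3 + 2*q*r + 8*q + 2
(∇×G)₂ = ∂G₁/∂r − ∂G₃/∂p = -9*p^2
(∇×G)₃ = ∂G₂/∂p − ∂G₁/∂q = 18*p^2*r - 2*p + 8
∇×G = (-6*p^3 - 12*q^3 + 2*q*r + 8*q + 2, -9*p^2, 18*p^2*r - 2*p + 8)
At (-2, -2, 1): (126, -36, 84).

(126, -36, 84)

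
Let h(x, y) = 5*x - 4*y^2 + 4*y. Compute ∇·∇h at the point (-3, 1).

∂²h/∂x² = 0
∂²h/∂y² = -8
∇²h = -8
At (-3, 1): -8.

-8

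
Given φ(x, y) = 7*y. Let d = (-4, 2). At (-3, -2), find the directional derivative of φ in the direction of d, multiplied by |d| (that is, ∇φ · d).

14

∂φ/∂x = 0
∂φ/∂y = 7
∇φ at (-3, -2) = (0, 7)
∇φ · d = (0)(-4) + (7)(2) = 14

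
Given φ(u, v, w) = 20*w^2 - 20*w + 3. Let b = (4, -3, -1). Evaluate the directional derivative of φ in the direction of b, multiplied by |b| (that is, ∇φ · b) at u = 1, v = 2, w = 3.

∂φ/∂u = 0
∂φ/∂v = 0
∂φ/∂w = 40*w - 20
∇φ at (1, 2, 3) = (0, 0, 100)
∇φ · b = (0)(4) + (0)(-3) + (100)(-1) = -100

-100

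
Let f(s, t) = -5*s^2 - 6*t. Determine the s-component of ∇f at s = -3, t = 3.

(∇f)_1 = ∂f/∂s = -10*s
At (-3, 3): 30.

30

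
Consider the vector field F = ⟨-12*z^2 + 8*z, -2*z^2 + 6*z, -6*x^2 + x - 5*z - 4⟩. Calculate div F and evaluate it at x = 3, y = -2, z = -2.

∂F₁/∂x = 0
∂F₂/∂y = 0
∂F₃/∂z = -5
∇·F = -5
At (3, -2, -2): -5.

-5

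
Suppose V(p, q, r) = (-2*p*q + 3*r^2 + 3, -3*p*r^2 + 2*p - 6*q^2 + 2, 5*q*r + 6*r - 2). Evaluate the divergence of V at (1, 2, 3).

-12

∂V₁/∂p = -2*q
∂V₂/∂q = -12*q
∂V₃/∂r = 5*q + 6
∇·V = -9*q + 6
At (1, 2, 3): -12.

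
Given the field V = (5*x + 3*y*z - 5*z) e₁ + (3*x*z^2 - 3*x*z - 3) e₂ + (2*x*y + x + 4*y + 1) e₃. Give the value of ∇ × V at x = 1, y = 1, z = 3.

(∇×V)₁ = ∂V₃/∂y − ∂V₂/∂z = -6*x*z + 5*x + 4
(∇×V)₂ = ∂V₁/∂z − ∂V₃/∂x = y - 6
(∇×V)₃ = ∂V₂/∂x − ∂V₁/∂y = 3*z^2 - 6*z
∇×V = (-6*x*z + 5*x + 4, y - 6, 3*z^2 - 6*z)
At (1, 1, 3): (-9, -5, 9).

(-9, -5, 9)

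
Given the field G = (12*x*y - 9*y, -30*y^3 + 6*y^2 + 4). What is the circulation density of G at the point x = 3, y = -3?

∂G₂/∂x = 0
∂G₁/∂y = 12*x - 9
Scalar curl = -12*x + 9
At (3, -3): -27.

-27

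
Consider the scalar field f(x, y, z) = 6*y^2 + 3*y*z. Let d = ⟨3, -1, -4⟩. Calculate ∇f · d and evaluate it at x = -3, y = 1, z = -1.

-21

∂f/∂x = 0
∂f/∂y = 12*y + 3*z
∂f/∂z = 3*y
∇f at (-3, 1, -1) = (0, 9, 3)
∇f · d = (0)(3) + (9)(-1) + (3)(-4) = -21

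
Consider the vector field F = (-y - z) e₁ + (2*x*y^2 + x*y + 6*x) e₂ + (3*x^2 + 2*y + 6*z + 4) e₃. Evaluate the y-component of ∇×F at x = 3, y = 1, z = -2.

(∇×F)_2 = ∂F₁/∂z − ∂F₃/∂x
= -1 − (6*x)
= -6*x - 1
At (3, 1, -2): -19.

-19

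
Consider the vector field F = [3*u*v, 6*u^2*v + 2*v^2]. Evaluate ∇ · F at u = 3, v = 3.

∂F₁/∂u = 3*v
∂F₂/∂v = 6*u^2 + 4*v
∇·F = 6*u^2 + 7*v
At (3, 3): 75.

75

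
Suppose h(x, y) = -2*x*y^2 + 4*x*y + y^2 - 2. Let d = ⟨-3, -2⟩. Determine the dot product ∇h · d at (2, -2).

∂h/∂x = -2*y^2 + 4*y
∂h/∂y = -4*x*y + 4*x + 2*y
∇h at (2, -2) = (-16, 20)
∇h · d = (-16)(-3) + (20)(-2) = 8

8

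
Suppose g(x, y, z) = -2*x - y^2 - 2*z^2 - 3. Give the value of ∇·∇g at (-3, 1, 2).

∂²g/∂x² = 0
∂²g/∂y² = -2
∂²g/∂z² = -4
∇²g = -6
At (-3, 1, 2): -6.

-6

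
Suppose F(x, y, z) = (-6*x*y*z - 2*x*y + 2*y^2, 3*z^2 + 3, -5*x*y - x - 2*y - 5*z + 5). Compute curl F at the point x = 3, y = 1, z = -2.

(∇×F)₁ = ∂F₃/∂y − ∂F₂/∂z = -5*x - 6*z - 2
(∇×F)₂ = ∂F₁/∂z − ∂F₃/∂x = -6*x*y + 5*y + 1
(∇×F)₃ = ∂F₂/∂x − ∂F₁/∂y = 6*x*z + 2*x - 4*y
∇×F = (-5*x - 6*z - 2, -6*x*y + 5*y + 1, 6*x*z + 2*x - 4*y)
At (3, 1, -2): (-5, -12, -34).

(-5, -12, -34)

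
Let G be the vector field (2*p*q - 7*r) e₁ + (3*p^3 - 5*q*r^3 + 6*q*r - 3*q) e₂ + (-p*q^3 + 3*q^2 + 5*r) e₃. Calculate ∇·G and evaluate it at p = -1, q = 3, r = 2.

-20

∂G₁/∂p = 2*q
∂G₂/∂q = -5*r^3 + 6*r - 3
∂G₃/∂r = 5
∇·G = 2*q - 5*r^3 + 6*r + 2
At (-1, 3, 2): -20.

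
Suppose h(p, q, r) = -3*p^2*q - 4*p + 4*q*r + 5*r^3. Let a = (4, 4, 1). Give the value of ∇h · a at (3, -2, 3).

195

∂h/∂p = -6*p*q - 4
∂h/∂q = -3*p^2 + 4*r
∂h/∂r = 4*q + 15*r^2
∇h at (3, -2, 3) = (32, -15, 127)
∇h · a = (32)(4) + (-15)(4) + (127)(1) = 195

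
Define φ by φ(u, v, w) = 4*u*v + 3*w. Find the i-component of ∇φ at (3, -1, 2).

-4

(∇φ)_1 = ∂φ/∂u = 4*v
At (3, -1, 2): -4.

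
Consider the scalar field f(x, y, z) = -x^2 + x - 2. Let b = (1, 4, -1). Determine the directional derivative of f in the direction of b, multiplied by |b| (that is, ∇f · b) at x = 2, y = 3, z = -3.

-3

∂f/∂x = -2*x + 1
∂f/∂y = 0
∂f/∂z = 0
∇f at (2, 3, -3) = (-3, 0, 0)
∇f · b = (-3)(1) + (0)(4) + (0)(-1) = -3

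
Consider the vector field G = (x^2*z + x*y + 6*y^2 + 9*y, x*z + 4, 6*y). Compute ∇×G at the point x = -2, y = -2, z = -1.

(∇×G)₁ = ∂G₃/∂y − ∂G₂/∂z = -x + 6
(∇×G)₂ = ∂G₁/∂z − ∂G₃/∂x = x^2
(∇×G)₃ = ∂G₂/∂x − ∂G₁/∂y = -x - 12*y + z - 9
∇×G = (-x + 6, x^2, -x - 12*y + z - 9)
At (-2, -2, -1): (8, 4, 16).

(8, 4, 16)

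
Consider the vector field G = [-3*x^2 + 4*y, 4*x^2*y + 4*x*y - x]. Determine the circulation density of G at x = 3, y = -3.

-89

∂G₂/∂x = 8*x*y + 4*y - 1
∂G₁/∂y = 4
Scalar curl = 8*x*y + 4*y - 5
At (3, -3): -89.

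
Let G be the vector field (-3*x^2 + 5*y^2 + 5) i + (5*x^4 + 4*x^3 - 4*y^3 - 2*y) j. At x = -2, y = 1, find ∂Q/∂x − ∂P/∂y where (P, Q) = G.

∂G₂/∂x = 20*x^3 + 12*x^2
∂G₁/∂y = 10*y
Scalar curl = 20*x^3 + 12*x^2 - 10*y
At (-2, 1): -122.

-122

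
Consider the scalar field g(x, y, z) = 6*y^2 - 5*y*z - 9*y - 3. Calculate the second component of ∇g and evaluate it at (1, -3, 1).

-50

(∇g)_2 = ∂g/∂y = 12*y - 5*z - 9
At (1, -3, 1): -50.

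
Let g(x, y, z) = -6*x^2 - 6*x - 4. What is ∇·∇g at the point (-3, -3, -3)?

∂²g/∂x² = -12
∂²g/∂y² = 0
∂²g/∂z² = 0
∇²g = -12
At (-3, -3, -3): -12.

-12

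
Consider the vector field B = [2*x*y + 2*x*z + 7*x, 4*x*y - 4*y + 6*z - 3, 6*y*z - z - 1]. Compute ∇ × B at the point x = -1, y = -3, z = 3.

(12, -2, -10)

(∇×B)₁ = ∂B₃/∂y − ∂B₂/∂z = 6*z - 6
(∇×B)₂ = ∂B₁/∂z − ∂B₃/∂x = 2*x
(∇×B)₃ = ∂B₂/∂x − ∂B₁/∂y = -2*x + 4*y
∇×B = (6*z - 6, 2*x, -2*x + 4*y)
At (-1, -3, 3): (12, -2, -10).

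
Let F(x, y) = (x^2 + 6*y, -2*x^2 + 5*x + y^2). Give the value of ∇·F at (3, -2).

2

∂F₁/∂x = 2*x
∂F₂/∂y = 2*y
∇·F = 2*x + 2*y
At (3, -2): 2.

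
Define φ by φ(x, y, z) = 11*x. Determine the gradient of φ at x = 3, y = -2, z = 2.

(11, 0, 0)

∂φ/∂x = 11
∂φ/∂y = 0
∂φ/∂z = 0
∇φ = (11, 0, 0)
At (3, -2, 2): (11, 0, 0).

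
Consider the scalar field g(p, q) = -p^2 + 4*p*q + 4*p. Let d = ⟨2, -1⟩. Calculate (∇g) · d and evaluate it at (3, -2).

∂g/∂p = -2*p + 4*q + 4
∂g/∂q = 4*p
∇g at (3, -2) = (-10, 12)
∇g · d = (-10)(2) + (12)(-1) = -32

-32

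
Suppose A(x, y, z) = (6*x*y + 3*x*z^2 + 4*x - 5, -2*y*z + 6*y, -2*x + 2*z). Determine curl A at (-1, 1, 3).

(2, -16, 6)

(∇×A)₁ = ∂A₃/∂y − ∂A₂/∂z = 2*y
(∇×A)₂ = ∂A₁/∂z − ∂A₃/∂x = 6*x*z + 2
(∇×A)₃ = ∂A₂/∂x − ∂A₁/∂y = -6*x
∇×A = (2*y, 6*x*z + 2, -6*x)
At (-1, 1, 3): (2, -16, 6).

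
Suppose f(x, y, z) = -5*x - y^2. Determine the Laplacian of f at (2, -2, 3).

-2

∂²f/∂x² = 0
∂²f/∂y² = -2
∂²f/∂z² = 0
∇²f = -2
At (2, -2, 3): -2.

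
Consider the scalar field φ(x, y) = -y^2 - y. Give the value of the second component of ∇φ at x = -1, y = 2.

(∇φ)_2 = ∂φ/∂y = -2*y - 1
At (-1, 2): -5.

-5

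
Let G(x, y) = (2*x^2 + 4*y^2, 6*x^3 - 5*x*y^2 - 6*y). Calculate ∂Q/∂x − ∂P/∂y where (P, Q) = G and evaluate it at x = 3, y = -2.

∂G₂/∂x = 18*x^2 - 5*y^2
∂G₁/∂y = 8*y
Scalar curl = 18*x^2 - 5*y^2 - 8*y
At (3, -2): 158.

158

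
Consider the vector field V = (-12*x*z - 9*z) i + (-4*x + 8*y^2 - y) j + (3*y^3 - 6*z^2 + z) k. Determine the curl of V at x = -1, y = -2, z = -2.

(∇×V)₁ = ∂V₃/∂y − ∂V₂/∂z = 9*y^2
(∇×V)₂ = ∂V₁/∂z − ∂V₃/∂x = -12*x - 9
(∇×V)₃ = ∂V₂/∂x − ∂V₁/∂y = -4
∇×V = (9*y^2, -12*x - 9, -4)
At (-1, -2, -2): (36, 3, -4).

(36, 3, -4)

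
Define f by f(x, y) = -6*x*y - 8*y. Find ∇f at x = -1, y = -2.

(12, -2)

∂f/∂x = -6*y
∂f/∂y = -6*x - 8
∇f = (-6*y, -6*x - 8)
At (-1, -2): (12, -2).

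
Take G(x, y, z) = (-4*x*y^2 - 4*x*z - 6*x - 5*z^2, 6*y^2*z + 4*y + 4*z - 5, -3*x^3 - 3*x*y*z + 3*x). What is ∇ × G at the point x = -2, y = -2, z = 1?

(∇×G)₁ = ∂G₃/∂y − ∂G₂/∂z = -3*x*z - 6*y^2 - 4
(∇×G)₂ = ∂G₁/∂z − ∂G₃/∂x = 9*x^2 - 4*x + 3*y*z - 10*z - 3
(∇×G)₃ = ∂G₂/∂x − ∂G₁/∂y = 8*x*y
∇×G = (-3*x*z - 6*y^2 - 4, 9*x^2 - 4*x + 3*y*z - 10*z - 3, 8*x*y)
At (-2, -2, 1): (-22, 25, 32).

(-22, 25, 32)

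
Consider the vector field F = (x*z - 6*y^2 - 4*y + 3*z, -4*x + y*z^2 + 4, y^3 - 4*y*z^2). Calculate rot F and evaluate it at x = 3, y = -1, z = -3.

(∇×F)₁ = ∂F₃/∂y − ∂F₂/∂z = 3*y^2 - 2*y*z - 4*z^2
(∇×F)₂ = ∂F₁/∂z − ∂F₃/∂x = x + 3
(∇×F)₃ = ∂F₂/∂x − ∂F₁/∂y = 12*y
∇×F = (3*y^2 - 2*y*z - 4*z^2, x + 3, 12*y)
At (3, -1, -3): (-39, 6, -12).

(-39, 6, -12)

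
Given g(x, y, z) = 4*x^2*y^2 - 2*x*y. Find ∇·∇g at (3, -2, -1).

104

∂²g/∂x² = 8*y^2
∂²g/∂y² = 8*x^2
∂²g/∂z² = 0
∇²g = 8*x^2 + 8*y^2
At (3, -2, -1): 104.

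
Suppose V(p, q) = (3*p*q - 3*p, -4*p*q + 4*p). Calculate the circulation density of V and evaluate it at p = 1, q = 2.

-7

∂V₂/∂p = -4*q + 4
∂V₁/∂q = 3*p
Scalar curl = -3*p - 4*q + 4
At (1, 2): -7.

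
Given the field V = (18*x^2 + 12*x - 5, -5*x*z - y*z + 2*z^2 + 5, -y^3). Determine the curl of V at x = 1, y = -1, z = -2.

(∇×V)₁ = ∂V₃/∂y − ∂V₂/∂z = 5*x - 3*y^2 + y - 4*z
(∇×V)₂ = ∂V₁/∂z − ∂V₃/∂x = 0
(∇×V)₃ = ∂V₂/∂x − ∂V₁/∂y = -5*z
∇×V = (5*x - 3*y^2 + y - 4*z, 0, -5*z)
At (1, -1, -2): (9, 0, 10).

(9, 0, 10)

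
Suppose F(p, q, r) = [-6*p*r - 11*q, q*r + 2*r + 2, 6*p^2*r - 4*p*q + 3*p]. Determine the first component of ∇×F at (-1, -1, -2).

(∇×F)_1 = ∂F₃/∂q − ∂F₂/∂r
= -4*p − (q + 2)
= -4*p - q - 2
At (-1, -1, -2): 3.

3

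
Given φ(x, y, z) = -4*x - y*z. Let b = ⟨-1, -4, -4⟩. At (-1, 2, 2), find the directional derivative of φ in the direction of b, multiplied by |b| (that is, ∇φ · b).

∂φ/∂x = -4
∂φ/∂y = -z
∂φ/∂z = -y
∇φ at (-1, 2, 2) = (-4, -2, -2)
∇φ · b = (-4)(-1) + (-2)(-4) + (-2)(-4) = 20

20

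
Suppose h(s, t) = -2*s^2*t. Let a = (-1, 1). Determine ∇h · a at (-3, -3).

18

∂h/∂s = -4*s*t
∂h/∂t = -2*s^2
∇h at (-3, -3) = (-36, -18)
∇h · a = (-36)(-1) + (-18)(1) = 18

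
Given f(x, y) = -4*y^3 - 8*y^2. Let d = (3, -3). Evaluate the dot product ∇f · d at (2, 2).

∂f/∂x = 0
∂f/∂y = -12*y^2 - 16*y
∇f at (2, 2) = (0, -80)
∇f · d = (0)(3) + (-80)(-3) = 240

240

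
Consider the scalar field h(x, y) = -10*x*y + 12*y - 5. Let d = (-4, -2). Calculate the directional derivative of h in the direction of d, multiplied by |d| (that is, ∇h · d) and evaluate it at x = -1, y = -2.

∂h/∂x = -10*y
∂h/∂y = -10*x + 12
∇h at (-1, -2) = (20, 22)
∇h · d = (20)(-4) + (22)(-2) = -124

-124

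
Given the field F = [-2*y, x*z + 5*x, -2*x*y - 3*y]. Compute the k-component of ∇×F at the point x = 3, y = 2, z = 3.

(∇×F)_3 = ∂F₂/∂x − ∂F₁/∂y
= z + 5 − (-2)
= z + 7
At (3, 2, 3): 10.

10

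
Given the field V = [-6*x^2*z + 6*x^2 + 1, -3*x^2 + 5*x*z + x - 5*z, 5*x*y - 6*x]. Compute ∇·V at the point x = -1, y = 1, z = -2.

-36

∂V₁/∂x = -12*x*z + 12*x
∂V₂/∂y = 0
∂V₃/∂z = 0
∇·V = -12*x*z + 12*x
At (-1, 1, -2): -36.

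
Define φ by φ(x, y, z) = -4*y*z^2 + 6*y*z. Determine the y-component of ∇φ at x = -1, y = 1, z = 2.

-4

(∇φ)_2 = ∂φ/∂y = -4*z^2 + 6*z
At (-1, 1, 2): -4.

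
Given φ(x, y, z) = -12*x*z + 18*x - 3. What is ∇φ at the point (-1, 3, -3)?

(54, 0, 12)

∂φ/∂x = -12*z + 18
∂φ/∂y = 0
∂φ/∂z = -12*x
∇φ = (-12*z + 18, 0, -12*x)
At (-1, 3, -3): (54, 0, 12).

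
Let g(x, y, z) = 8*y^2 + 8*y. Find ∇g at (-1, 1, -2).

(0, 24, 0)

∂g/∂x = 0
∂g/∂y = 16*y + 8
∂g/∂z = 0
∇g = (0, 16*y + 8, 0)
At (-1, 1, -2): (0, 24, 0).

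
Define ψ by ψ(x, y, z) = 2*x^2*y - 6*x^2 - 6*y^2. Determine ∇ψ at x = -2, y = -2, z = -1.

(40, 32, 0)

∂ψ/∂x = 4*x*y - 12*x
∂ψ/∂y = 2*x^2 - 12*y
∂ψ/∂z = 0
∇ψ = (4*x*y - 12*x, 2*x^2 - 12*y, 0)
At (-2, -2, -1): (40, 32, 0).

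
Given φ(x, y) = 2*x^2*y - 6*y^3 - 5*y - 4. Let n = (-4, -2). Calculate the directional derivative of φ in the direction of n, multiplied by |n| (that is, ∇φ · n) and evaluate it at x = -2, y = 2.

202

∂φ/∂x = 4*x*y
∂φ/∂y = 2*x^2 - 18*y^2 - 5
∇φ at (-2, 2) = (-16, -69)
∇φ · n = (-16)(-4) + (-69)(-2) = 202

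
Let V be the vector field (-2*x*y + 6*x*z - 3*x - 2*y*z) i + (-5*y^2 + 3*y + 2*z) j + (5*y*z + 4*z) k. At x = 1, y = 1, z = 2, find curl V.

(∇×V)₁ = ∂V₃/∂y − ∂V₂/∂z = 5*z - 2
(∇×V)₂ = ∂V₁/∂z − ∂V₃/∂x = 6*x - 2*y
(∇×V)₃ = ∂V₂/∂x − ∂V₁/∂y = 2*x + 2*z
∇×V = (5*z - 2, 6*x - 2*y, 2*x + 2*z)
At (1, 1, 2): (8, 4, 6).

(8, 4, 6)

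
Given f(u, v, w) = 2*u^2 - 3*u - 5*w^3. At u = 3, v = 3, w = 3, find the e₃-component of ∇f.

-135

(∇f)_3 = ∂f/∂w = -15*w^2
At (3, 3, 3): -135.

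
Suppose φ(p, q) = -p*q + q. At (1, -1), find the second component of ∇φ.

(∇φ)_2 = ∂φ/∂q = -p + 1
At (1, -1): 0.

0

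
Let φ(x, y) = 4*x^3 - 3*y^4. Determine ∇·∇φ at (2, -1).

∂²φ/∂x² = 24*x
∂²φ/∂y² = -36*y^2
∇²φ = 24*x - 36*y^2
At (2, -1): 12.

12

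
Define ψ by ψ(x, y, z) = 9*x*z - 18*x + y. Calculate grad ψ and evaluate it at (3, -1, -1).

(-27, 1, 27)

∂ψ/∂x = 9*z - 18
∂ψ/∂y = 1
∂ψ/∂z = 9*x
∇ψ = (9*z - 18, 1, 9*x)
At (3, -1, -1): (-27, 1, 27).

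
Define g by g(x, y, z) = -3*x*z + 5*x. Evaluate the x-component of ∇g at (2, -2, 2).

-1

(∇g)_1 = ∂g/∂x = -3*z + 5
At (2, -2, 2): -1.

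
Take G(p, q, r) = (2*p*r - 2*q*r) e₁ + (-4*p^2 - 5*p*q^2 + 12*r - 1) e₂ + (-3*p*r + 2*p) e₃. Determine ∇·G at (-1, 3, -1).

∂G₁/∂p = 2*r
∂G₂/∂q = -10*p*q
∂G₃/∂r = -3*p
∇·G = -10*p*q - 3*p + 2*r
At (-1, 3, -1): 31.

31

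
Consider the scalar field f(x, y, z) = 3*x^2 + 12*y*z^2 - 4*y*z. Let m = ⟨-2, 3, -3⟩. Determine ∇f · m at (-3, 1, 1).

∂f/∂x = 6*x
∂f/∂y = 12*z^2 - 4*z
∂f/∂z = 24*y*z - 4*y
∇f at (-3, 1, 1) = (-18, 8, 20)
∇f · m = (-18)(-2) + (8)(3) + (20)(-3) = 0

0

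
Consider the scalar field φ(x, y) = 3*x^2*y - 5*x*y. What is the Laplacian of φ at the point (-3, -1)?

-6

∂²φ/∂x² = 6*y
∂²φ/∂y² = 0
∇²φ = 6*y
At (-3, -1): -6.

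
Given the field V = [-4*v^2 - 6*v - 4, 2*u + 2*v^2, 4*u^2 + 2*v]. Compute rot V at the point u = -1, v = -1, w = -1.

(∇×V)₁ = ∂V₃/∂v − ∂V₂/∂w = 2
(∇×V)₂ = ∂V₁/∂w − ∂V₃/∂u = -8*u
(∇×V)₃ = ∂V₂/∂u − ∂V₁/∂v = 8*v + 8
∇×V = (2, -8*u, 8*v + 8)
At (-1, -1, -1): (2, 8, 0).

(2, 8, 0)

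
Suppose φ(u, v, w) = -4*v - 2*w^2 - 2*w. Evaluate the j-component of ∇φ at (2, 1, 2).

-4

(∇φ)_2 = ∂φ/∂v = -4
At (2, 1, 2): -4.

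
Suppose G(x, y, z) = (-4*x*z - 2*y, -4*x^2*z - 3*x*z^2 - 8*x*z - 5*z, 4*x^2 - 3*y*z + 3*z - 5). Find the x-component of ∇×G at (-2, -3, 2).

(∇×G)_1 = ∂G₃/∂y − ∂G₂/∂z
= -3*z − (-4*x^2 - 6*x*z - 8*x - 5)
= 4*x^2 + 6*x*z + 8*x - 3*z + 5
At (-2, -3, 2): -25.

-25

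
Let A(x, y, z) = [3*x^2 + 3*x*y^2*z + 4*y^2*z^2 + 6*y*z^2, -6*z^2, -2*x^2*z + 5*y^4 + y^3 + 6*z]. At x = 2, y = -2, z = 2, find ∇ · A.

∂A₁/∂x = 6*x + 3*y^2*z
∂A₂/∂y = 0
∂A₃/∂z = -2*x^2 + 6
∇·A = -2*x^2 + 6*x + 3*y^2*z + 6
At (2, -2, 2): 34.

34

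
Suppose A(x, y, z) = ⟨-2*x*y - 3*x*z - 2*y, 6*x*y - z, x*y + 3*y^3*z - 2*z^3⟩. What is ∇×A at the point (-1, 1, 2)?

(18, 2, 6)

(∇×A)₁ = ∂A₃/∂y − ∂A₂/∂z = x + 9*y^2*z + 1
(∇×A)₂ = ∂A₁/∂z − ∂A₃/∂x = -3*x - y
(∇×A)₃ = ∂A₂/∂x − ∂A₁/∂y = 2*x + 6*y + 2
∇×A = (x + 9*y^2*z + 1, -3*x - y, 2*x + 6*y + 2)
At (-1, 1, 2): (18, 2, 6).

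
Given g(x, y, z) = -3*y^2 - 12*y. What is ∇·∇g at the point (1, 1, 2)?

∂²g/∂x² = 0
∂²g/∂y² = -6
∂²g/∂z² = 0
∇²g = -6
At (1, 1, 2): -6.

-6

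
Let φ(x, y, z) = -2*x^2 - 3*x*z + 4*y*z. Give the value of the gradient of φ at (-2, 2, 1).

(5, 4, 14)

∂φ/∂x = -4*x - 3*z
∂φ/∂y = 4*z
∂φ/∂z = -3*x + 4*y
∇φ = (-4*x - 3*z, 4*z, -3*x + 4*y)
At (-2, 2, 1): (5, 4, 14).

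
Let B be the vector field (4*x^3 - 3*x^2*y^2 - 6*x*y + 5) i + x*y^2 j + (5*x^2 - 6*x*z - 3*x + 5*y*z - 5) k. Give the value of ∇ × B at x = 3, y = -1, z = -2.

(∇×B)₁ = ∂B₃/∂y − ∂B₂/∂z = 5*z
(∇×B)₂ = ∂B₁/∂z − ∂B₃/∂x = -10*x + 6*z + 3
(∇×B)₃ = ∂B₂/∂x − ∂B₁/∂y = 6*x^2*y + 6*x + y^2
∇×B = (5*z, -10*x + 6*z + 3, 6*x^2*y + 6*x + y^2)
At (3, -1, -2): (-10, -39, -35).

(-10, -39, -35)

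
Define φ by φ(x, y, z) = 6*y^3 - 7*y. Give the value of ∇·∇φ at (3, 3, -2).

108

∂²φ/∂x² = 0
∂²φ/∂y² = 36*y
∂²φ/∂z² = 0
∇²φ = 36*y
At (3, 3, -2): 108.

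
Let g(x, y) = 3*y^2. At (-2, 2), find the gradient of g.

∂g/∂x = 0
∂g/∂y = 6*y
∇g = (0, 6*y)
At (-2, 2): (0, 12).

(0, 12)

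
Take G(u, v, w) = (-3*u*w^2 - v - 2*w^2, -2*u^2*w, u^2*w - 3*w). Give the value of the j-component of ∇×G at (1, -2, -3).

36

(∇×G)_2 = ∂G₁/∂w − ∂G₃/∂u
= -6*u*w - 4*w − (2*u*w)
= -8*u*w - 4*w
At (1, -2, -3): 36.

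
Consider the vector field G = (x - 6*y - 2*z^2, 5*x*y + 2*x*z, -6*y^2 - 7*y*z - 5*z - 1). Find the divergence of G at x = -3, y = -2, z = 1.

-5

∂G₁/∂x = 1
∂G₂/∂y = 5*x
∂G₃/∂z = -7*y - 5
∇·G = 5*x - 7*y - 4
At (-3, -2, 1): -5.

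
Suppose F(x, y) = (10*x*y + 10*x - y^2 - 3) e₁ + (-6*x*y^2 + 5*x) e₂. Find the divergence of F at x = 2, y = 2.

∂F₁/∂x = 10*y + 10
∂F₂/∂y = -12*x*y
∇·F = -12*x*y + 10*y + 10
At (2, 2): -18.

-18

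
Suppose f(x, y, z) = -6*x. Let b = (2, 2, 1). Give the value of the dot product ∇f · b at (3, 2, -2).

∂f/∂x = -6
∂f/∂y = 0
∂f/∂z = 0
∇f at (3, 2, -2) = (-6, 0, 0)
∇f · b = (-6)(2) + (0)(2) + (0)(1) = -12

-12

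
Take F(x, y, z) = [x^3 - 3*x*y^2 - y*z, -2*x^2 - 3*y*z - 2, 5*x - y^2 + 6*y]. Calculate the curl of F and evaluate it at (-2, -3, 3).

(∇×F)₁ = ∂F₃/∂y − ∂F₂/∂z = y + 6
(∇×F)₂ = ∂F₁/∂z − ∂F₃/∂x = -y - 5
(∇×F)₃ = ∂F₂/∂x − ∂F₁/∂y = 6*x*y - 4*x + z
∇×F = (y + 6, -y - 5, 6*x*y - 4*x + z)
At (-2, -3, 3): (3, -2, 47).

(3, -2, 47)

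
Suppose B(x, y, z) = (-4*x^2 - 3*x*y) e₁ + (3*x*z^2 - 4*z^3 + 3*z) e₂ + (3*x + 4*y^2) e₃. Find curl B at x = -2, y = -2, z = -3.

(53, -3, 21)

(∇×B)₁ = ∂B₃/∂y − ∂B₂/∂z = -6*x*z + 8*y + 12*z^2 - 3
(∇×B)₂ = ∂B₁/∂z − ∂B₃/∂x = -3
(∇×B)₃ = ∂B₂/∂x − ∂B₁/∂y = 3*x + 3*z^2
∇×B = (-6*x*z + 8*y + 12*z^2 - 3, -3, 3*x + 3*z^2)
At (-2, -2, -3): (53, -3, 21).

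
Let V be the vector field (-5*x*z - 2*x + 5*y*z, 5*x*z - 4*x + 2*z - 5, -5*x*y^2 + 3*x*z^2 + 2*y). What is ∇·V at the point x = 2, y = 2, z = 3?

∂V₁/∂x = -5*z - 2
∂V₂/∂y = 0
∂V₃/∂z = 6*x*z
∇·V = 6*x*z - 5*z - 2
At (2, 2, 3): 19.

19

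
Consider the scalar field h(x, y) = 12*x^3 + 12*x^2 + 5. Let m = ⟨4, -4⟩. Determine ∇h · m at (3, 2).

∂h/∂x = 36*x^2 + 24*x
∂h/∂y = 0
∇h at (3, 2) = (396, 0)
∇h · m = (396)(4) + (0)(-4) = 1584

1584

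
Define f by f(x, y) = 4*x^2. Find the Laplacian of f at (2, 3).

8

∂²f/∂x² = 8
∂²f/∂y² = 0
∇²f = 8
At (2, 3): 8.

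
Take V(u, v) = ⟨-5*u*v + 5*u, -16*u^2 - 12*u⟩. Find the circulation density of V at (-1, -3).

15

∂V₂/∂u = -32*u - 12
∂V₁/∂v = -5*u
Scalar curl = -27*u - 12
At (-1, -3): 15.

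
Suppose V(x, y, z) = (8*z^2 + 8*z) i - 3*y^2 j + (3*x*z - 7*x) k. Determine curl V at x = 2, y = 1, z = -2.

(0, -11, 0)

(∇×V)₁ = ∂V₃/∂y − ∂V₂/∂z = 0
(∇×V)₂ = ∂V₁/∂z − ∂V₃/∂x = 13*z + 15
(∇×V)₃ = ∂V₂/∂x − ∂V₁/∂y = 0
∇×V = (0, 13*z + 15, 0)
At (2, 1, -2): (0, -11, 0).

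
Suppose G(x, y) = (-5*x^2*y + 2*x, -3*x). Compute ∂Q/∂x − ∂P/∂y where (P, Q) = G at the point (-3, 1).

42

∂G₂/∂x = -3
∂G₁/∂y = -5*x^2
Scalar curl = 5*x^2 - 3
At (-3, 1): 42.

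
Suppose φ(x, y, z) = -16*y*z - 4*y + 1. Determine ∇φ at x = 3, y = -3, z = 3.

(0, -52, 48)

∂φ/∂x = 0
∂φ/∂y = -16*z - 4
∂φ/∂z = -16*y
∇φ = (0, -16*z - 4, -16*y)
At (3, -3, 3): (0, -52, 48).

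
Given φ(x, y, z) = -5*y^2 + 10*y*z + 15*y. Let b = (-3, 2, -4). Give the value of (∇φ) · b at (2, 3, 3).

-90

∂φ/∂x = 0
∂φ/∂y = -10*y + 10*z + 15
∂φ/∂z = 10*y
∇φ at (2, 3, 3) = (0, 15, 30)
∇φ · b = (0)(-3) + (15)(2) + (30)(-4) = -90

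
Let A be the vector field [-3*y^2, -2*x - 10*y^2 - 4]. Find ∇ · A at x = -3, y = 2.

∂A₁/∂x = 0
∂A₂/∂y = -20*y
∇·A = -20*y
At (-3, 2): -40.

-40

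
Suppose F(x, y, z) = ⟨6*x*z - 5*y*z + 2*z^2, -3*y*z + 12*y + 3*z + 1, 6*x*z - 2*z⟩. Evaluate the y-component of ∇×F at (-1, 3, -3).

-15

(∇×F)_2 = ∂F₁/∂z − ∂F₃/∂x
= 6*x - 5*y + 4*z − (6*z)
= 6*x - 5*y - 2*z
At (-1, 3, -3): -15.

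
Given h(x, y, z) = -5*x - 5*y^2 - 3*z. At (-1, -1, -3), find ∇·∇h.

-10

∂²h/∂x² = 0
∂²h/∂y² = -10
∂²h/∂z² = 0
∇²h = -10
At (-1, -1, -3): -10.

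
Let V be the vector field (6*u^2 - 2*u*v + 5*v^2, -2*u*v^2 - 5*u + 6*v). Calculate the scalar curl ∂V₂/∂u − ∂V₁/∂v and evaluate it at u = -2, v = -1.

-1

∂V₂/∂u = -2*v^2 - 5
∂V₁/∂v = -2*u + 10*v
Scalar curl = 2*u - 2*v^2 - 10*v - 5
At (-2, -1): -1.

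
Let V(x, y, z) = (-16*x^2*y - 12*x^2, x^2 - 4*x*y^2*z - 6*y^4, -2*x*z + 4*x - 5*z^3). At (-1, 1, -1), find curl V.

(-4, -6, 18)

(∇×V)₁ = ∂V₃/∂y − ∂V₂/∂z = 4*x*y^2
(∇×V)₂ = ∂V₁/∂z − ∂V₃/∂x = 2*z - 4
(∇×V)₃ = ∂V₂/∂x − ∂V₁/∂y = 16*x^2 + 2*x - 4*y^2*z
∇×V = (4*x*y^2, 2*z - 4, 16*x^2 + 2*x - 4*y^2*z)
At (-1, 1, -1): (-4, -6, 18).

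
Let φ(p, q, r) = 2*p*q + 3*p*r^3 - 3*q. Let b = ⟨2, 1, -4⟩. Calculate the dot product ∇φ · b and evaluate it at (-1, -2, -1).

∂φ/∂p = 2*q + 3*r^3
∂φ/∂q = 2*p - 3
∂φ/∂r = 9*p*r^2
∇φ at (-1, -2, -1) = (-7, -5, -9)
∇φ · b = (-7)(2) + (-5)(1) + (-9)(-4) = 17

17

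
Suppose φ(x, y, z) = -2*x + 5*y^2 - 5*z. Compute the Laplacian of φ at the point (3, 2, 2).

10

∂²φ/∂x² = 0
∂²φ/∂y² = 10
∂²φ/∂z² = 0
∇²φ = 10
At (3, 2, 2): 10.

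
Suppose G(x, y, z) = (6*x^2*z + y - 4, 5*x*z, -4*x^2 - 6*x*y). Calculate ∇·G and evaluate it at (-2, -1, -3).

∂G₁/∂x = 12*x*z
∂G₂/∂y = 0
∂G₃/∂z = 0
∇·G = 12*x*z
At (-2, -1, -3): 72.

72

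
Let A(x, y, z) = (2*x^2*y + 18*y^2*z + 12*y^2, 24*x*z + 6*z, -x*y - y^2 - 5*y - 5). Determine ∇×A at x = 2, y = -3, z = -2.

(-55, 159, -200)

(∇×A)₁ = ∂A₃/∂y − ∂A₂/∂z = -25*x - 2*y - 11
(∇×A)₂ = ∂A₁/∂z − ∂A₃/∂x = 18*y^2 + y
(∇×A)₃ = ∂A₂/∂x − ∂A₁/∂y = -2*x^2 - 36*y*z - 24*y + 24*z
∇×A = (-25*x - 2*y - 11, 18*y^2 + y, -2*x^2 - 36*y*z - 24*y + 24*z)
At (2, -3, -2): (-55, 159, -200).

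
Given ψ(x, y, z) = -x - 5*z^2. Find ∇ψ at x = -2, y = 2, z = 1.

∂ψ/∂x = -1
∂ψ/∂y = 0
∂ψ/∂z = -10*z
∇ψ = (-1, 0, -10*z)
At (-2, 2, 1): (-1, 0, -10).

(-1, 0, -10)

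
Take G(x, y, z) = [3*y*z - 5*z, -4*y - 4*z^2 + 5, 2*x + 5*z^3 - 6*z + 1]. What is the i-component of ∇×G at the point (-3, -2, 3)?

(∇×G)_1 = ∂G₃/∂y − ∂G₂/∂z
= 0 − (-8*z)
= 8*z
At (-3, -2, 3): 24.

24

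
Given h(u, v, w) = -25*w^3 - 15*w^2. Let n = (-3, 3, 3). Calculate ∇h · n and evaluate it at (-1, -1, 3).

∂h/∂u = 0
∂h/∂v = 0
∂h/∂w = -75*w^2 - 30*w
∇h at (-1, -1, 3) = (0, 0, -765)
∇h · n = (0)(-3) + (0)(3) + (-765)(3) = -2295

-2295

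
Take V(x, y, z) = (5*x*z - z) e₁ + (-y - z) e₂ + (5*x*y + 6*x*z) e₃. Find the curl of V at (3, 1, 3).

(16, -9, 0)

(∇×V)₁ = ∂V₃/∂y − ∂V₂/∂z = 5*x + 1
(∇×V)₂ = ∂V₁/∂z − ∂V₃/∂x = 5*x - 5*y - 6*z - 1
(∇×V)₃ = ∂V₂/∂x − ∂V₁/∂y = 0
∇×V = (5*x + 1, 5*x - 5*y - 6*z - 1, 0)
At (3, 1, 3): (16, -9, 0).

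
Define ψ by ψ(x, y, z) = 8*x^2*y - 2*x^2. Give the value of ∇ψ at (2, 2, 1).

(56, 32, 0)

∂ψ/∂x = 16*x*y - 4*x
∂ψ/∂y = 8*x^2
∂ψ/∂z = 0
∇ψ = (16*x*y - 4*x, 8*x^2, 0)
At (2, 2, 1): (56, 32, 0).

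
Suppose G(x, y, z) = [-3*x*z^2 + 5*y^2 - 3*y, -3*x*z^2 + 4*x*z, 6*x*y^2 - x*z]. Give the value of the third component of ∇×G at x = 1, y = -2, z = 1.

24

(∇×G)_3 = ∂G₂/∂x − ∂G₁/∂y
= -3*z^2 + 4*z − (10*y - 3)
= -10*y - 3*z^2 + 4*z + 3
At (1, -2, 1): 24.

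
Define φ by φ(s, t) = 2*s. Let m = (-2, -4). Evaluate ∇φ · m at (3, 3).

∂φ/∂s = 2
∂φ/∂t = 0
∇φ at (3, 3) = (2, 0)
∇φ · m = (2)(-2) + (0)(-4) = -4

-4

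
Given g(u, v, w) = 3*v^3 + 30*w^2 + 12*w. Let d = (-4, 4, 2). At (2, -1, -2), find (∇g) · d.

∂g/∂u = 0
∂g/∂v = 9*v^2
∂g/∂w = 60*w + 12
∇g at (2, -1, -2) = (0, 9, -108)
∇g · d = (0)(-4) + (9)(4) + (-108)(2) = -180

-180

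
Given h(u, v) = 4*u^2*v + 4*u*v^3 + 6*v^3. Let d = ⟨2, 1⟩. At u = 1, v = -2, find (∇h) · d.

∂h/∂u = 8*u*v + 4*v^3
∂h/∂v = 4*u^2 + 12*u*v^2 + 18*v^2
∇h at (1, -2) = (-48, 124)
∇h · d = (-48)(2) + (124)(1) = 28

28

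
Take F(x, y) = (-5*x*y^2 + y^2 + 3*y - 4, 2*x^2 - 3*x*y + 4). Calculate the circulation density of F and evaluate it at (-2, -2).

∂F₂/∂x = 4*x - 3*y
∂F₁/∂y = -10*x*y + 2*y + 3
Scalar curl = 10*x*y + 4*x - 5*y - 3
At (-2, -2): 39.

39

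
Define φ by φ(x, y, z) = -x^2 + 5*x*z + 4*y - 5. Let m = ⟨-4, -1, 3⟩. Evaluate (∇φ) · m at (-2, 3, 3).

-110

∂φ/∂x = -2*x + 5*z
∂φ/∂y = 4
∂φ/∂z = 5*x
∇φ at (-2, 3, 3) = (19, 4, -10)
∇φ · m = (19)(-4) + (4)(-1) + (-10)(3) = -110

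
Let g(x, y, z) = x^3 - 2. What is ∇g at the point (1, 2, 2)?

∂g/∂x = 3*x^2
∂g/∂y = 0
∂g/∂z = 0
∇g = (3*x^2, 0, 0)
At (1, 2, 2): (3, 0, 0).

(3, 0, 0)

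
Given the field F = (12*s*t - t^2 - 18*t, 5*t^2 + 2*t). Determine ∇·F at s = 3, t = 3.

68

∂F₁/∂s = 12*t
∂F₂/∂t = 10*t + 2
∇·F = 22*t + 2
At (3, 3): 68.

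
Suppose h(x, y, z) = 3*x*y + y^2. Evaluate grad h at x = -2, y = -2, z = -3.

∂h/∂x = 3*y
∂h/∂y = 3*x + 2*y
∂h/∂z = 0
∇h = (3*y, 3*x + 2*y, 0)
At (-2, -2, -3): (-6, -10, 0).

(-6, -10, 0)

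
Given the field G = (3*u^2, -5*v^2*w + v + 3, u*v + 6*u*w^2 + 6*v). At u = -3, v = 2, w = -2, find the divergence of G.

95

∂G₁/∂u = 6*u
∂G₂/∂v = -10*v*w + 1
∂G₃/∂w = 12*u*w
∇·G = 12*u*w + 6*u - 10*v*w + 1
At (-3, 2, -2): 95.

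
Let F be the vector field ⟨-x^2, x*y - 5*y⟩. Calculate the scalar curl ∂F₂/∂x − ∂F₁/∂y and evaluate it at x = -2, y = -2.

∂F₂/∂x = y
∂F₁/∂y = 0
Scalar curl = y
At (-2, -2): -2.

-2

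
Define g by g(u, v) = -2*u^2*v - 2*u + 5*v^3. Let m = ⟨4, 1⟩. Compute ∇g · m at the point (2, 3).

23

∂g/∂u = -4*u*v - 2
∂g/∂v = -2*u^2 + 15*v^2
∇g at (2, 3) = (-26, 127)
∇g · m = (-26)(4) + (127)(1) = 23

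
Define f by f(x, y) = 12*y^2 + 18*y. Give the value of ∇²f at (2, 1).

∂²f/∂x² = 0
∂²f/∂y² = 24
∇²f = 24
At (2, 1): 24.

24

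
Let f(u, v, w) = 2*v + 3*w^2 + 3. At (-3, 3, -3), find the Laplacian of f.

∂²f/∂u² = 0
∂²f/∂v² = 0
∂²f/∂w² = 6
∇²f = 6
At (-3, 3, -3): 6.

6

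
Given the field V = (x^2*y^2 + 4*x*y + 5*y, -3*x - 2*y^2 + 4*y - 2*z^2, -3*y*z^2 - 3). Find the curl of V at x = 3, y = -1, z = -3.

(∇×V)₁ = ∂V₃/∂y − ∂V₂/∂z = -3*z^2 + 4*z
(∇×V)₂ = ∂V₁/∂z − ∂V₃/∂x = 0
(∇×V)₃ = ∂V₂/∂x − ∂V₁/∂y = -2*x^2*y - 4*x - 8
∇×V = (-3*z^2 + 4*z, 0, -2*x^2*y - 4*x - 8)
At (3, -1, -3): (-39, 0, -2).

(-39, 0, -2)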